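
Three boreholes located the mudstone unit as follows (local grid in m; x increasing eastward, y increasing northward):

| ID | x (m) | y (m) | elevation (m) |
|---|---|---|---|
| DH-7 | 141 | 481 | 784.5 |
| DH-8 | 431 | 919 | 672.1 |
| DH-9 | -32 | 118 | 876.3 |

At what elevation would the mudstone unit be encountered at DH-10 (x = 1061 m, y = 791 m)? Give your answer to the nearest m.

691 m

Let the plane be z = a·x + b·y + c.
DH-8−DH-7: 290a + 438b = −112.4;  DH-9−DH-7: −173a − 363b = 91.8.
Solving gives a = −0.02010, b = −0.24331.
Then c = 784.5 − a·141 − b·481 = 904.37.
At (1061, 791): z = −21.3 − 192.5 + 904.37 = 690.6 m.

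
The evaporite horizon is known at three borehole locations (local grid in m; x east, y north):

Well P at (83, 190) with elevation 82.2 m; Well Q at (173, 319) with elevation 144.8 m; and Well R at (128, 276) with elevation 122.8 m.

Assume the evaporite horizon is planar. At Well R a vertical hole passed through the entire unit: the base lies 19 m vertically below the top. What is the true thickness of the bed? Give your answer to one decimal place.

17.4 m

Two edge vectors: Well P→Well Q = (90, 129, 62.6), Well P→Well R = (45, 86, 40.6).
Normal n = (Well P→Well Q) × (Well P→Well R) = (-146.2, -837, 1935).
So ∂z/∂x = −n_x/n_z = 0.07556 and ∂z/∂y = −n_y/n_z = 0.43256.
|∇z| = √(a²+b²) = 0.43911, so dip δ = arctan(0.43911) = 23.71°.
True thickness = vertical thickness × cos δ = 19 × cos 23.71° = 17.4 m.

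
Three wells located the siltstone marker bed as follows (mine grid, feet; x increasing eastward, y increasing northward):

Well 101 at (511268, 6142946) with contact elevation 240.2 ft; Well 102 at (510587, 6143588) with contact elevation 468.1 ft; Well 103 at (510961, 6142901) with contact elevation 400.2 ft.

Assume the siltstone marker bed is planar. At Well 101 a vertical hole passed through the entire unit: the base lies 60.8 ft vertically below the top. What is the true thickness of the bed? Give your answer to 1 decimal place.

Let the plane be z = a·x + b·y + c.
Well 102−Well 101: −681a + 642b = 227.9;  Well 103−Well 101: −307a − 45b = 160.
Solving gives a = −0.49607, b = −0.17123.
|∇z| = √(a²+b²) = 0.52479, so dip δ = arctan(0.52479) = 27.69°.
True thickness = vertical thickness × cos δ = 60.8 × cos 27.69° = 53.8 ft.

53.8 ft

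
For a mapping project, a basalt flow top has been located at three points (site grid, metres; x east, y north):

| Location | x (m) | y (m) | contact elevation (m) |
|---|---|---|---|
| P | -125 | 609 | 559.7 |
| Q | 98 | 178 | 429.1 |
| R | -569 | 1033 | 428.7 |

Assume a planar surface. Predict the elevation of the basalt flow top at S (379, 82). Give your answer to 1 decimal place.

Two edge vectors: P→Q = (223, -431, -130.6), P→R = (-444, 424, -131).
Normal n = (P→Q) × (P→R) = (111835.4, 87199.4, -96812).
So ∂z/∂x = −n_x/n_z = 1.155181 and ∂z/∂y = −n_y/n_z = 0.900709.
Intercept c from P: 559.7 + 144.40 − 548.53 = 155.57.
At (379, 82): z = 437.8 + 73.9 + 155.57 = 667.2 m.

667.2 m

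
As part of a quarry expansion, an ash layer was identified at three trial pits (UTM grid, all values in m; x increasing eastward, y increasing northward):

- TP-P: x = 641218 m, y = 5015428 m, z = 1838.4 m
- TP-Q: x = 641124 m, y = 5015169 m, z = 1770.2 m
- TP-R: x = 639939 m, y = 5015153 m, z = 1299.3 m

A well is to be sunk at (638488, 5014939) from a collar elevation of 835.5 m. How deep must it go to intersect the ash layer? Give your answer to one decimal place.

Let the plane be z = a·x + b·y + c.
TP-Q−TP-P: −94a − 259b = −68.2;  TP-R−TP-P: −1279a − 275b = −539.1.
Solving gives a = 0.395767998, b = 0.119682657.
Then c = 1838.4 − a·641218 − b·5015428 = −852194.91.
At (638488, 5014939): z_contact = 252693.12 + 600201.22 − 852194.91 = 699.43 m.
Depth below ground = 835.5 − 699.43 = 136.1 m.

136.1 m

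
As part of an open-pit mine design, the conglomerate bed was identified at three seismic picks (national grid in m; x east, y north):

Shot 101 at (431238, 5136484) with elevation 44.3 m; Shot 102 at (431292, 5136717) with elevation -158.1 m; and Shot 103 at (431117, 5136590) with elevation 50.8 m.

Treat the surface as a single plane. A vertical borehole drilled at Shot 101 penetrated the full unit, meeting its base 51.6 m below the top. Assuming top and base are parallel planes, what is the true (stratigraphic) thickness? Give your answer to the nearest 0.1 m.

36.8 m

Let the plane be z = a·x + b·y + c.
Shot 102−Shot 101: 54a + 233b = −202.4;  Shot 103−Shot 101: −121a + 106b = 6.5.
Solving gives a = −0.67721, b = −0.71172.
|∇z| = √(a²+b²) = 0.98242, so dip δ = arctan(0.98242) = 44.49°.
True thickness = vertical thickness × cos δ = 51.6 × cos 44.49° = 36.8 m.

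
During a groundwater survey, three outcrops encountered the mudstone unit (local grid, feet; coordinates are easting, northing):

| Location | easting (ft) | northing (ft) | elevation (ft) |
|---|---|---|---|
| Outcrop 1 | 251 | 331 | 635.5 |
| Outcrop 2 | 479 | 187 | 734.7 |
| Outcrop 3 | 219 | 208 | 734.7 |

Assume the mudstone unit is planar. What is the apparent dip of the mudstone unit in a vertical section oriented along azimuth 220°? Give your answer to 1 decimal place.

32.9°

Two edge vectors: Outcrop 1→Outcrop 2 = (228, -144, 99.2), Outcrop 1→Outcrop 3 = (-32, -123, 99.2).
Normal n = (Outcrop 1→Outcrop 2) × (Outcrop 1→Outcrop 3) = (-2083.2, -25792, -32652).
So ∂z/∂easting = −n_x/n_z = −0.06380 and ∂z/∂northing = −n_y/n_z = −0.78991.
Unit vector along 220° is (sin 220°, cos 220°) = (-0.6428, -0.7660).
Slope in that direction = a·(-0.6428) + b·(-0.7660) = 0.64611.
Apparent dip = arctan|0.64611| = 32.9° (true dip is 38.4°, so apparent ≤ true as expected).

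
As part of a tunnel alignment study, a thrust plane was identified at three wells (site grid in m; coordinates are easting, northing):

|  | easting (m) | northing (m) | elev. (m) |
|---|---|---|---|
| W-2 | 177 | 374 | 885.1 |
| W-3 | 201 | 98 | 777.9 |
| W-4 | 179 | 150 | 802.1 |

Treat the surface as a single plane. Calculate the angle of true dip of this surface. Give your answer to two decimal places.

Let the plane be z = a·easting + b·northing + c.
W-3−W-2: 24a − 276b = −107.2;  W-4−W-2: 2a − 224b = −83.
Solving gives a = −0.22902, b = 0.36849.
Gradient magnitude |∇z| = √(a² + b²) = √(0.05245 + 0.13579) = 0.43386.
True dip = arctan(0.43386) = 23.45°, dipping toward SSE (azimuth ≈ 148°).

23.45°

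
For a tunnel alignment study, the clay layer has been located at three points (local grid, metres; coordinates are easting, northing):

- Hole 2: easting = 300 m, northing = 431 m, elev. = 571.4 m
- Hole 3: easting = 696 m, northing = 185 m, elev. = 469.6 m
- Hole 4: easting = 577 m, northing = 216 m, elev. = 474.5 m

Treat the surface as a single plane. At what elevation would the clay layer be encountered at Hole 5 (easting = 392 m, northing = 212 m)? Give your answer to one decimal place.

Two edge vectors: Hole 2→Hole 3 = (396, -246, -101.8), Hole 2→Hole 4 = (277, -215, -96.9).
Normal n = (Hole 2→Hole 3) × (Hole 2→Hole 4) = (1950.4, 10173.8, -16998).
So ∂z/∂easting = −n_x/n_z = 0.11474 and ∂z/∂northing = −n_y/n_z = 0.59853.
Intercept c from Hole 2: 571.4 − 34.42 − 257.97 = 279.01.
At (392, 212): z = 45.0 + 126.9 + 279.01 = 450.9 m.

450.9 m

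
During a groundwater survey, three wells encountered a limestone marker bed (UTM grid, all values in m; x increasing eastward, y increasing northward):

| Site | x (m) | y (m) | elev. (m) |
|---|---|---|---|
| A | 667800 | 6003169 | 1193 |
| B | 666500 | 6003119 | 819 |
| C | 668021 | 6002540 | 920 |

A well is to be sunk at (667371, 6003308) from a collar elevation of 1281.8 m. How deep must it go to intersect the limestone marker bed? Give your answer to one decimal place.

Let the plane be z = a·x + b·y + c.
B−A: −1300a − 50b = −374;  C−A: 221a − 629b = −273.
Solving gives a = 0.267385822, b = 0.527968627.
Then c = 1193 − a·667800 − b·6003169 = −3346852.15.
At (667371, 6003308): z_contact = 178445.54 + 3169558.28 − 3346852.15 = 1151.68 m.
Depth below ground = 1281.8 − 1151.68 = 130.1 m.

130.1 m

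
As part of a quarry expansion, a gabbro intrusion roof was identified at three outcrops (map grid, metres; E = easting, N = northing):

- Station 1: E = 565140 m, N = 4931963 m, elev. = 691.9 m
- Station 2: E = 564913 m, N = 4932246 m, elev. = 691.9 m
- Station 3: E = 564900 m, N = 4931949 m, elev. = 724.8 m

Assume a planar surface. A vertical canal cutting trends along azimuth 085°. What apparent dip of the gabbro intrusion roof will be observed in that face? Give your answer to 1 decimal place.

Two edge vectors: Station 1→Station 2 = (-227, 283, 0), Station 1→Station 3 = (-240, -14, 32.9).
Normal n = (Station 1→Station 2) × (Station 1→Station 3) = (9310.7, 7468.3, 71098).
So ∂z/∂E = −n_x/n_z = −0.13096 and ∂z/∂N = −n_y/n_z = −0.10504.
Unit vector along 085° is (sin 85°, cos 85°) = (0.9962, 0.0872).
Slope in that direction = a·(0.9962) + b·(0.0872) = −0.13961.
Apparent dip = arctan|0.13961| = 7.9° (true dip is 9.5°, so apparent ≤ true as expected).

7.9°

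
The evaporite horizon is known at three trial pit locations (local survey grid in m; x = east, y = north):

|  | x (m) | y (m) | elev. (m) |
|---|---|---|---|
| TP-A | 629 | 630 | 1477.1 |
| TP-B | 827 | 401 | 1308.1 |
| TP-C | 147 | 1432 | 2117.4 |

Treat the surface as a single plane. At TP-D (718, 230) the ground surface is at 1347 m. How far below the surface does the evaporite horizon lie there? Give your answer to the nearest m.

224 m

Let the plane be z = a·x + b·y + c.
TP-B−TP-A: 198a − 229b = −169;  TP-C−TP-A: −482a + 802b = 640.3.
Solving gives a = 0.22906, b = 0.93604.
Then c = 1477.1 − a·629 − b·630 = 743.31.
At (718, 230): z_contact = 164.5 + 215.3 + 743.31 = 1123.1 m.
Depth below ground = 1347 − 1123.1 = 224 m.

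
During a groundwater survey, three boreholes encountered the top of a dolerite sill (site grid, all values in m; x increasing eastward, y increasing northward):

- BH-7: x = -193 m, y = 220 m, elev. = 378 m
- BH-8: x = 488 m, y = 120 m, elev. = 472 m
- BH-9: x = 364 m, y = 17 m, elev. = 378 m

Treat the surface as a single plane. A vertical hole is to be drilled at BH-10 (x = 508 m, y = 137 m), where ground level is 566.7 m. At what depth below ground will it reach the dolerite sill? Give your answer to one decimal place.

79.3 m

Two edge vectors: BH-7→BH-8 = (681, -100, 94), BH-7→BH-9 = (557, -203, 0).
Normal n = (BH-7→BH-8) × (BH-7→BH-9) = (19082, 52358, -82543).
So ∂z/∂x = −n_x/n_z = 0.23118 and ∂z/∂y = −n_y/n_z = 0.63431.
Intercept c from BH-7: 378 + 44.62 − 139.55 = 283.07.
At (508, 137): z_contact = 117.44 + 86.90 + 283.07 = 487.41 m.
Depth below ground = 566.7 − 487.41 = 79.3 m.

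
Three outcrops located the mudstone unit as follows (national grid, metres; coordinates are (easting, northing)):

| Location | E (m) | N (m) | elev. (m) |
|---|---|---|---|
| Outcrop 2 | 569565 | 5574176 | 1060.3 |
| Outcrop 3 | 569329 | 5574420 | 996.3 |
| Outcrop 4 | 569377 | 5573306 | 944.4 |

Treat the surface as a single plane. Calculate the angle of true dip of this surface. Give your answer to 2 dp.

Two edge vectors: Outcrop 2→Outcrop 3 = (-236, 244, -64), Outcrop 2→Outcrop 4 = (-188, -870, -115.9).
Normal n = (Outcrop 2→Outcrop 3) × (Outcrop 2→Outcrop 4) = (-83959.6, -15320.4, 251192).
So ∂z/∂E = −n_x/n_z = 0.33424 and ∂z/∂N = −n_y/n_z = 0.06099.
Gradient magnitude |∇z| = √(a² + b²) = √(0.11172 + 0.00372) = 0.33976.
True dip = arctan(0.33976) = 18.77°, dipping toward W (azimuth ≈ 260°).

18.77°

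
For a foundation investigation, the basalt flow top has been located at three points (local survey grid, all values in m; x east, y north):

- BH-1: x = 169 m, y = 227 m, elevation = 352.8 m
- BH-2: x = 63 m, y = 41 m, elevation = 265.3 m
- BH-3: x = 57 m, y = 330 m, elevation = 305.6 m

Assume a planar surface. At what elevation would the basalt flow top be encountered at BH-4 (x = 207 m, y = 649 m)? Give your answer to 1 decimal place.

437.8 m

Two edge vectors: BH-1→BH-2 = (-106, -186, -87.5), BH-1→BH-3 = (-112, 103, -47.2).
Normal n = (BH-1→BH-2) × (BH-1→BH-3) = (17791.7, 4796.8, -31750).
So ∂z/∂x = −n_x/n_z = 0.56037 and ∂z/∂y = −n_y/n_z = 0.15108.
Intercept c from BH-1: 352.8 − 94.70 − 34.30 = 223.80.
At (207, 649): z = 116.0 + 98.1 + 223.80 = 437.8 m.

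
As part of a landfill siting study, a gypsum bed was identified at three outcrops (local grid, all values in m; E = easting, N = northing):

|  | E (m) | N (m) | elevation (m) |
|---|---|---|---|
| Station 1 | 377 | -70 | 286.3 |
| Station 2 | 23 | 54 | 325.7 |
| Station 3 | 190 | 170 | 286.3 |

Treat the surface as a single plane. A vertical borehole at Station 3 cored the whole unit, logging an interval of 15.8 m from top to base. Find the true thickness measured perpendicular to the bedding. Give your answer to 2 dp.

15.51 m

Let the plane be z = a·E + b·N + c.
Station 2−Station 1: −354a + 124b = 39.4;  Station 3−Station 1: −187a + 240b = 0.
Solving gives a = −0.15308, b = −0.11927.
|∇z| = √(a²+b²) = 0.19406, so dip δ = arctan(0.19406) = 10.98°.
True thickness = vertical thickness × cos δ = 15.8 × cos 10.98° = 15.51 m.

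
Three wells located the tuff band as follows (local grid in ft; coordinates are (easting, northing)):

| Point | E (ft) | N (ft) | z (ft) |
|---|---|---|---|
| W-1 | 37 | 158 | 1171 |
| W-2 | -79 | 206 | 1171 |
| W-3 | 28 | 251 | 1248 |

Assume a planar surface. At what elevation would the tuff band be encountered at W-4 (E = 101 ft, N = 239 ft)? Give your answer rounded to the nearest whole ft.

Two edge vectors: W-1→W-2 = (-116, 48, 0), W-1→W-3 = (-9, 93, 77).
Normal n = (W-1→W-2) × (W-1→W-3) = (3696, 8932, -10356).
So ∂z/∂E = −n_x/n_z = 0.35689 and ∂z/∂N = −n_y/n_z = 0.86250.
Intercept c from W-1: 1171 − 13.21 − 136.27 = 1021.52.
At (101, 239): z = 36.0 + 206.1 + 1021.52 = 1263.7 ft.

1264 ft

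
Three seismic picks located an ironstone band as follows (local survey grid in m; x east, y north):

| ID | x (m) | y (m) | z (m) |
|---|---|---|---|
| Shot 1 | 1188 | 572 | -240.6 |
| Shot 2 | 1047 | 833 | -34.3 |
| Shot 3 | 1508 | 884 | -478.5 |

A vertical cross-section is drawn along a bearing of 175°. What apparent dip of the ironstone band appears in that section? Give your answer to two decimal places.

Let the plane be z = a·x + b·y + c.
Shot 2−Shot 1: −141a + 261b = 206.3;  Shot 3−Shot 1: 320a + 312b = −237.9.
Solving gives a = −0.99173, b = 0.25466.
Unit vector along 175° is (sin 175°, cos 175°) = (0.0872, -0.9962).
Slope in that direction = a·(0.0872) + b·(-0.9962) = −0.34013.
Apparent dip = arctan|0.34013| = 18.78° (true dip is 45.7°, so apparent ≤ true as expected).

18.78°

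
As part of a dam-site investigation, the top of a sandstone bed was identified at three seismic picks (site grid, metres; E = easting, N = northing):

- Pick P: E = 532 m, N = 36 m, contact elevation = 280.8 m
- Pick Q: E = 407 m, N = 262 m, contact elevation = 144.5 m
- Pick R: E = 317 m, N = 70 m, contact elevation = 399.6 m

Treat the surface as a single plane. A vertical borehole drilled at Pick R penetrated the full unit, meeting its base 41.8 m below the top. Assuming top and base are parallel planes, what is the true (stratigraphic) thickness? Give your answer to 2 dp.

26.46 m

Two edge vectors: Pick P→Pick Q = (-125, 226, -136.3), Pick P→Pick R = (-215, 34, 118.8).
Normal n = (Pick P→Pick Q) × (Pick P→Pick R) = (31483, 44154.5, 44340).
So ∂z/∂E = −n_x/n_z = −0.71004 and ∂z/∂N = −n_y/n_z = −0.99582.
|∇z| = √(a²+b²) = 1.22303, so dip δ = arctan(1.22303) = 50.73°.
True thickness = vertical thickness × cos δ = 41.8 × cos 50.73° = 26.46 m.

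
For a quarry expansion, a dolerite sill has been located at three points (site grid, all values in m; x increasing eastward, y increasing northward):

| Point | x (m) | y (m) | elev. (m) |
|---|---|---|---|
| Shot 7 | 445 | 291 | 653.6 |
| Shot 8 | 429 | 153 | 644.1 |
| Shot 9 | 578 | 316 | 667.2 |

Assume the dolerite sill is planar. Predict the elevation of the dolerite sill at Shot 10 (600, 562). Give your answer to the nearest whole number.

684 m

Two edge vectors: Shot 7→Shot 8 = (-16, -138, -9.5), Shot 7→Shot 9 = (133, 25, 13.6).
Normal n = (Shot 7→Shot 8) × (Shot 7→Shot 9) = (-1639.3, -1045.9, 17954).
So ∂z/∂x = −n_x/n_z = 0.09131 and ∂z/∂y = −n_y/n_z = 0.05825.
Intercept c from Shot 7: 653.6 − 40.63 − 16.95 = 596.02.
At (600, 562): z = 54.8 + 32.7 + 596.02 = 683.5 m.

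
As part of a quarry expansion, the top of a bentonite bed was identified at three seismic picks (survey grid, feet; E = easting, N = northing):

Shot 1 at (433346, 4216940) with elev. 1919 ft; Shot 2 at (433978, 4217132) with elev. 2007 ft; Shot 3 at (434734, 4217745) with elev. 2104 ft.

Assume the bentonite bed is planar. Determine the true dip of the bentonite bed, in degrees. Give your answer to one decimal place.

8.4°

Let the plane be z = a·E + b·N + c.
Shot 2−Shot 1: 632a + 192b = 88;  Shot 3−Shot 1: 1388a + 805b = 185.
Solving gives a = 0.14579, b = −0.02156.
Gradient magnitude |∇z| = √(a² + b²) = √(0.02126 + 0.00046) = 0.14738.
True dip = arctan(0.14738) = 8.4°, dipping toward W (azimuth ≈ 278°).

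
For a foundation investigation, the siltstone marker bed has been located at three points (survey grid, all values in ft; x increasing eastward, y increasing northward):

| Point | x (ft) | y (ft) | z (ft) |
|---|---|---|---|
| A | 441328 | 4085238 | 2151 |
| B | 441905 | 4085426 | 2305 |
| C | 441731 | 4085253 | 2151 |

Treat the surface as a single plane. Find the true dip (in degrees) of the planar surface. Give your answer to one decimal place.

42.8°

Let the plane be z = a·x + b·y + c.
B−A: 577a + 188b = 154;  C−A: 403a + 15b = 0.
Solving gives a = −0.03442, b = 0.92479.
Gradient magnitude |∇z| = √(a² + b²) = √(0.00118 + 0.85524) = 0.92543.
True dip = arctan(0.92543) = 42.8°, dipping toward S (azimuth ≈ 178°).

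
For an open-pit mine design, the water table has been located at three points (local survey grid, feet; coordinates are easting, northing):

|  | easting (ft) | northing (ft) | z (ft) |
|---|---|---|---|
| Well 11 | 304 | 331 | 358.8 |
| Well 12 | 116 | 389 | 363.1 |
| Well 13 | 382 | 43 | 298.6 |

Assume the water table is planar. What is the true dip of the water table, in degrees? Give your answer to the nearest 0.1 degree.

Two edge vectors: Well 11→Well 12 = (-188, 58, 4.3), Well 11→Well 13 = (78, -288, -60.2).
Normal n = (Well 11→Well 12) × (Well 11→Well 13) = (-2253.2, -10982.2, 49620).
So ∂z/∂easting = −n_x/n_z = 0.04541 and ∂z/∂northing = −n_y/n_z = 0.22133.
Gradient magnitude |∇z| = √(a² + b²) = √(0.00206 + 0.04899) = 0.22594.
True dip = arctan(0.22594) = 12.7°, dipping toward SSW (azimuth ≈ 192°).

12.7°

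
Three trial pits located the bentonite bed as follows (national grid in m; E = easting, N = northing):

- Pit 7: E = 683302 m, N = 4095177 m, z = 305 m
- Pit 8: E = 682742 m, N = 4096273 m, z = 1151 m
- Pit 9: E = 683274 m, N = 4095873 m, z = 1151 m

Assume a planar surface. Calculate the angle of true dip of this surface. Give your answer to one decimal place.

57.5°

Two edge vectors: Pit 7→Pit 8 = (-560, 1096, 846), Pit 7→Pit 9 = (-28, 696, 846).
Normal n = (Pit 7→Pit 8) × (Pit 7→Pit 9) = (338400, 450072, -359072).
So ∂z/∂E = −n_x/n_z = 0.94243 and ∂z/∂N = −n_y/n_z = 1.25343.
Gradient magnitude |∇z| = √(a² + b²) = √(0.88817 + 1.57109) = 1.56820.
True dip = arctan(1.56820) = 57.5°, dipping toward SW (azimuth ≈ 217°).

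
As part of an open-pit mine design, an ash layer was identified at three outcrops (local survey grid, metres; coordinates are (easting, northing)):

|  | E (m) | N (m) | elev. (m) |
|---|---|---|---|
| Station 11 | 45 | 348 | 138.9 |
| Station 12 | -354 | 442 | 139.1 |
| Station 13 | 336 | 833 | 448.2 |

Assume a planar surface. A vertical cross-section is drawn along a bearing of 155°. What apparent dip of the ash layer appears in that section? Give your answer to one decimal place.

Let the plane be z = a·E + b·N + c.
Station 12−Station 11: −399a + 94b = 0.2;  Station 13−Station 11: 291a + 485b = 309.3.
Solving gives a = 0.13120, b = 0.55901.
Unit vector along 155° is (sin 155°, cos 155°) = (0.4226, -0.9063).
Slope in that direction = a·(0.4226) + b·(-0.9063) = −0.45119.
Apparent dip = arctan|0.45119| = 24.3° (true dip is 29.9°, so apparent ≤ true as expected).

24.3°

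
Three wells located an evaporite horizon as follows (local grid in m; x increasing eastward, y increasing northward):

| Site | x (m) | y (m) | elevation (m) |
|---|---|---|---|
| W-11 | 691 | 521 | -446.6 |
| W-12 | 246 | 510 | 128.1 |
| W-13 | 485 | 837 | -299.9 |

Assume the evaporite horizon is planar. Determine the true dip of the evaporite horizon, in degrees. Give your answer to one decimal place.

53.2°

Two edge vectors: W-11→W-12 = (-445, -11, 574.7), W-11→W-13 = (-206, 316, 146.7).
Normal n = (W-11→W-12) × (W-11→W-13) = (-183218.9, -53106.7, -142886).
So ∂z/∂x = −n_x/n_z = −1.28227 and ∂z/∂y = −n_y/n_z = −0.37167.
Gradient magnitude |∇z| = √(a² + b²) = √(1.64422 + 0.13814) = 1.33505.
True dip = arctan(1.33505) = 53.2°, dipping toward ENE (azimuth ≈ 074°).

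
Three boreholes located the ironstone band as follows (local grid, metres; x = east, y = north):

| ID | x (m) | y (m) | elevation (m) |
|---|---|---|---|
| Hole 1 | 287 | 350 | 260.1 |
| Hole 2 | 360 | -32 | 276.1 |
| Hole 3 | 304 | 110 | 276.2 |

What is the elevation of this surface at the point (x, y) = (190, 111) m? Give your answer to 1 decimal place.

300.0 m

Let the plane be z = a·x + b·y + c.
Hole 2−Hole 1: 73a − 382b = 16;  Hole 3−Hole 1: 17a − 240b = 16.1.
Solving gives a = −0.20952, b = −0.08192.
Then c = 260.1 − a·287 − b·350 = 348.91.
At (190, 111): z = −39.8 − 9.1 + 348.91 = 300.0 m.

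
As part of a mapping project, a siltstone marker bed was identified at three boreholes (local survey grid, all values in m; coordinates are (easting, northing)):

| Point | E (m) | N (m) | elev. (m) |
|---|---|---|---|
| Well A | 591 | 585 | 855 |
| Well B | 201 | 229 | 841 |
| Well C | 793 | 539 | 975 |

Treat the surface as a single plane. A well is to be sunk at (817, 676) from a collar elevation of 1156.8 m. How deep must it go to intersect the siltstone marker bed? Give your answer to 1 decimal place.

Let the plane be z = a·E + b·N + c.
Well B−Well A: −390a − 356b = −14;  Well C−Well A: 202a − 46b = 120.
Solving gives a = 0.48262, b = −0.48938.
Then c = 855 − a·591 − b·585 = 856.06.
At (817, 676): z_contact = 394.30 − 330.82 + 856.06 = 919.54 m.
Depth below ground = 1156.8 − 919.54 = 237.3 m.

237.3 m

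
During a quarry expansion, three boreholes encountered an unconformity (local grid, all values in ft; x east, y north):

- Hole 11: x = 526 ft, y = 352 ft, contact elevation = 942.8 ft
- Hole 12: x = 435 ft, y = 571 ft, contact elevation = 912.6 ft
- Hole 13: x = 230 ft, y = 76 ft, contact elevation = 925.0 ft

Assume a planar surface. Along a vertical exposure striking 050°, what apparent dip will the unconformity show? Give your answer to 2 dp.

Two edge vectors: Hole 11→Hole 12 = (-91, 219, -30.2), Hole 11→Hole 13 = (-296, -276, -17.8).
Normal n = (Hole 11→Hole 12) × (Hole 11→Hole 13) = (-12233.4, 7319.4, 89940).
So ∂z/∂x = −n_x/n_z = 0.13602 and ∂z/∂y = −n_y/n_z = −0.08138.
Unit vector along 050° is (sin 50°, cos 50°) = (0.7660, 0.6428).
Slope in that direction = a·(0.7660) + b·(0.6428) = 0.05188.
Apparent dip = arctan|0.05188| = 2.97° (true dip is 9.0°, so apparent ≤ true as expected).

2.97°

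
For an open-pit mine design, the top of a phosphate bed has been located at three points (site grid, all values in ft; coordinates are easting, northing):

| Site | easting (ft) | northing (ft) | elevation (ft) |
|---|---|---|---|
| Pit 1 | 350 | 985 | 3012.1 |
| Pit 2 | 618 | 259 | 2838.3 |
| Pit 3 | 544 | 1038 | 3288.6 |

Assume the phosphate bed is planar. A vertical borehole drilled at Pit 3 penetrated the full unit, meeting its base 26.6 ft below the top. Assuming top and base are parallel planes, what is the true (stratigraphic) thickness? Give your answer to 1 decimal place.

Let the plane be z = a·easting + b·northing + c.
Pit 2−Pit 1: 268a − 726b = −173.8;  Pit 3−Pit 1: 194a + 53b = 276.5.
Solving gives a = 1.23528, b = 0.69539.
|∇z| = √(a²+b²) = 1.41756, so dip δ = arctan(1.41756) = 54.80°.
True thickness = vertical thickness × cos δ = 26.6 × cos 54.80° = 15.3 ft.

15.3 ft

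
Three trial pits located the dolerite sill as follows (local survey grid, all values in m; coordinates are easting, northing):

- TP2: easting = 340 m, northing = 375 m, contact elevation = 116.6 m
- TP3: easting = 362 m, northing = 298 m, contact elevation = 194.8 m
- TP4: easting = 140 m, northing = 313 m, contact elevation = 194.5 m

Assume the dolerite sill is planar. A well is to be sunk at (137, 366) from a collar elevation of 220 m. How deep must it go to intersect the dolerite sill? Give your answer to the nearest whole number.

80 m

Let the plane be z = a·easting + b·northing + c.
TP3−TP2: 22a − 77b = 78.2;  TP4−TP2: −200a − 62b = 77.9.
Solving gives a = −0.06859, b = −1.03518.
Then c = 116.6 − a·340 − b·375 = 528.12.
At (137, 366): z_contact = −9.4 − 378.9 + 528.12 = 139.8 m.
Depth below ground = 220 − 139.8 = 80 m.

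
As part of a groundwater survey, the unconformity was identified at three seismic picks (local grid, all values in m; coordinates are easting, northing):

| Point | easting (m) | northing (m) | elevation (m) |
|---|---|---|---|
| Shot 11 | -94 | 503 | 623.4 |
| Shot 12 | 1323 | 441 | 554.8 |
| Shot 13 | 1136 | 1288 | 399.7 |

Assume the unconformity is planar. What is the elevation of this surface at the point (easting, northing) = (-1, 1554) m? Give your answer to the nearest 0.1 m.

Let the plane be z = a·easting + b·northing + c.
Shot 12−Shot 11: 1417a − 62b = −68.6;  Shot 13−Shot 11: 1230a + 785b = −223.7.
Solving gives a = −0.056975, b = −0.195696.
Then c = 623.4 − a·-94 − b·503 = 716.48.
At (-1, 1554): z = 0.1 − 304.1 + 716.48 = 412.4 m.

412.4 m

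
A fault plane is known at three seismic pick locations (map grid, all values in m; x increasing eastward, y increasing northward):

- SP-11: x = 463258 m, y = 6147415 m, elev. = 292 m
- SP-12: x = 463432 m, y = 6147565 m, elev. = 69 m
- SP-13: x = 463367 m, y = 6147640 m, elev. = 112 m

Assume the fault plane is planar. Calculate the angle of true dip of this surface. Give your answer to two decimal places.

Two edge vectors: SP-11→SP-12 = (174, 150, -223), SP-11→SP-13 = (109, 225, -180).
Normal n = (SP-11→SP-12) × (SP-11→SP-13) = (23175, 7013, 22800).
So ∂z/∂x = −n_x/n_z = −1.01645 and ∂z/∂y = −n_y/n_z = −0.30759.
Gradient magnitude |∇z| = √(a² + b²) = √(1.03317 + 0.09461) = 1.06197.
True dip = arctan(1.06197) = 46.72°, dipping toward ENE (azimuth ≈ 073°).

46.72°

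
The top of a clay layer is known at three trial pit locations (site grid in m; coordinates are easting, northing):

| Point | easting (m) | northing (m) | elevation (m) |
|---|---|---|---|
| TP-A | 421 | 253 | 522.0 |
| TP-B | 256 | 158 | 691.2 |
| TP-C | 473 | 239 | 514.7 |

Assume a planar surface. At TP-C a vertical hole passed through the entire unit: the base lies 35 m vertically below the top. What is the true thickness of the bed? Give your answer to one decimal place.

23.2 m

Let the plane be z = a·easting + b·northing + c.
TP-B−TP-A: −165a − 95b = 169.2;  TP-C−TP-A: 52a − 14b = −7.3.
Solving gives a = −0.42239, b = −1.04743.
|∇z| = √(a²+b²) = 1.12939, so dip δ = arctan(1.12939) = 48.48°.
True thickness = vertical thickness × cos δ = 35 × cos 48.48° = 23.2 m.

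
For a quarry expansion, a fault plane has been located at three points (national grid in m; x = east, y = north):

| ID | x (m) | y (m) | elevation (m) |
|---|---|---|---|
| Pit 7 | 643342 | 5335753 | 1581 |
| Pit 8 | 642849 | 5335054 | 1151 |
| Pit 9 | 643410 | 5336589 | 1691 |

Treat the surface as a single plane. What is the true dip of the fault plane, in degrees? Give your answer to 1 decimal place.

37.9°

Let the plane be z = a·x + b·y + c.
Pit 8−Pit 7: −493a − 699b = −430;  Pit 9−Pit 7: 68a + 836b = 110.
Solving gives a = 0.77503, b = 0.06854.
Gradient magnitude |∇z| = √(a² + b²) = √(0.60068 + 0.00470) = 0.77806.
True dip = arctan(0.77806) = 37.9°, dipping toward W (azimuth ≈ 265°).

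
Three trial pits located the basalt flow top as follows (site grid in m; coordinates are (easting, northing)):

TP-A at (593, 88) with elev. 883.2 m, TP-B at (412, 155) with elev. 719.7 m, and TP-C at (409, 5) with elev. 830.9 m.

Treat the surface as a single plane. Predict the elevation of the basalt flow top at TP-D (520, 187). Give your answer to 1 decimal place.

763.0 m

Let the plane be z = a·E + b·N + c.
TP-B−TP-A: −181a + 67b = −163.5;  TP-C−TP-A: −184a − 83b = −52.3.
Solving gives a = 0.62428, b = −0.75382.
Then c = 883.2 − a·593 − b·88 = 579.34.
At (520, 187): z = 324.6 − 141.0 + 579.34 = 763.0 m.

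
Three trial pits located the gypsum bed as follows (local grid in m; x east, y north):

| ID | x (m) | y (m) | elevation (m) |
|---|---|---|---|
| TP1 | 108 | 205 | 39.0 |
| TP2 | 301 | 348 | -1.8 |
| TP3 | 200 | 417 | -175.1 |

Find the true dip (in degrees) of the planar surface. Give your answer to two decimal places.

57.47°

Two edge vectors: TP1→TP2 = (193, 143, -40.8), TP1→TP3 = (92, 212, -214.1).
Normal n = (TP1→TP2) × (TP1→TP3) = (-21966.7, 37567.7, 27760).
So ∂z/∂x = −n_x/n_z = 0.79131 and ∂z/∂y = −n_y/n_z = −1.35330.
Gradient magnitude |∇z| = √(a² + b²) = √(0.62617 + 1.83143) = 1.56767.
True dip = arctan(1.56767) = 57.47°, dipping toward NNW (azimuth ≈ 330°).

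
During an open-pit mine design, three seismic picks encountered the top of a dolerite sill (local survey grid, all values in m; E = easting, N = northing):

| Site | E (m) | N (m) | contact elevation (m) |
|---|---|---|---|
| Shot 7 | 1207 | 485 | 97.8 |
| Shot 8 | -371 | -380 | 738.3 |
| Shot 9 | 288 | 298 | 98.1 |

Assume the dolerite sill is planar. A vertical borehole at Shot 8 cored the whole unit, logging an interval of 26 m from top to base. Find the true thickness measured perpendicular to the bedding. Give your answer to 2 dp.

Two edge vectors: Shot 7→Shot 8 = (-1578, -865, 640.5), Shot 7→Shot 9 = (-919, -187, 0.3).
Normal n = (Shot 7→Shot 8) × (Shot 7→Shot 9) = (119514, -588146.1, -499849).
So ∂z/∂E = −n_x/n_z = 0.23910 and ∂z/∂N = −n_y/n_z = −1.17665.
|∇z| = √(a²+b²) = 1.20069, so dip δ = arctan(1.20069) = 50.21°.
True thickness = vertical thickness × cos δ = 26 × cos 50.21° = 16.64 m.

16.64 m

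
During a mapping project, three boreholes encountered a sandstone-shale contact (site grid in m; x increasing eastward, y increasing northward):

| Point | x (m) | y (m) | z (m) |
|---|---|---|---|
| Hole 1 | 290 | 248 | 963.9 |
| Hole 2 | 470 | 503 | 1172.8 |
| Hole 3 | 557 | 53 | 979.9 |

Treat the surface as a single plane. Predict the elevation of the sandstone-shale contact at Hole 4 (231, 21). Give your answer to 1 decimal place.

Two edge vectors: Hole 1→Hole 2 = (180, 255, 208.9), Hole 1→Hole 3 = (267, -195, 16).
Normal n = (Hole 1→Hole 2) × (Hole 1→Hole 3) = (44815.5, 52896.3, -103185).
So ∂z/∂x = −n_x/n_z = 0.43432 and ∂z/∂y = −n_y/n_z = 0.51264.
Intercept c from Hole 1: 963.9 − 125.95 − 127.13 = 710.81.
At (231, 21): z = 100.3 + 10.8 + 710.81 = 821.9 m.

821.9 m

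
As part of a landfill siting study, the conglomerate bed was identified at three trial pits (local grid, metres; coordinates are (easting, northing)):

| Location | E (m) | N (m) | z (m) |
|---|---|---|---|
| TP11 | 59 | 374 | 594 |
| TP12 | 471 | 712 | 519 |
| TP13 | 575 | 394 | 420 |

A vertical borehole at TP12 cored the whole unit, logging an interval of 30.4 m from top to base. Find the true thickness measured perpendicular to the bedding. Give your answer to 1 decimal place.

Two edge vectors: TP11→TP12 = (412, 338, -75), TP11→TP13 = (516, 20, -174).
Normal n = (TP11→TP12) × (TP11→TP13) = (-57312, 32988, -166168).
So ∂z/∂E = −n_x/n_z = −0.34490 and ∂z/∂N = −n_y/n_z = 0.19852.
|∇z| = √(a²+b²) = 0.39796, so dip δ = arctan(0.39796) = 21.70°.
True thickness = vertical thickness × cos δ = 30.4 × cos 21.70° = 28.2 m.

28.2 m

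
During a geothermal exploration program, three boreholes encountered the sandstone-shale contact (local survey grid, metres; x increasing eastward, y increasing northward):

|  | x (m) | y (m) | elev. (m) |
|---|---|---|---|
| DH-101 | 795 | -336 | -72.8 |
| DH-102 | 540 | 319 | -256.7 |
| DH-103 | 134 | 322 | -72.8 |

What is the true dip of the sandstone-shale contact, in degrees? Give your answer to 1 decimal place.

32.9°

Two edge vectors: DH-101→DH-102 = (-255, 655, -183.9), DH-101→DH-103 = (-661, 658, 0).
Normal n = (DH-101→DH-102) × (DH-101→DH-103) = (121006.2, 121557.9, 265165).
So ∂z/∂x = −n_x/n_z = −0.45634 and ∂z/∂y = −n_y/n_z = −0.45842.
Gradient magnitude |∇z| = √(a² + b²) = √(0.20825 + 0.21015) = 0.64684.
True dip = arctan(0.64684) = 32.9°, dipping toward NE (azimuth ≈ 045°).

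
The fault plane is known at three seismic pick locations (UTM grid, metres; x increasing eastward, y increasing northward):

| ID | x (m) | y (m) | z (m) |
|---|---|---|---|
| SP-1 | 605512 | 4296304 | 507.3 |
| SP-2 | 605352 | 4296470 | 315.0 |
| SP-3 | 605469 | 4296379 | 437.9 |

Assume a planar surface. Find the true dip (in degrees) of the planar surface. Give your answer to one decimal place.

Two edge vectors: SP-1→SP-2 = (-160, 166, -192.3), SP-1→SP-3 = (-43, 75, -69.4).
Normal n = (SP-1→SP-2) × (SP-1→SP-3) = (2902.1, -2835.1, -4862).
So ∂z/∂x = −n_x/n_z = 0.59689 and ∂z/∂y = −n_y/n_z = −0.58311.
Gradient magnitude |∇z| = √(a² + b²) = √(0.35628 + 0.34002) = 0.83445.
True dip = arctan(0.83445) = 39.8°, dipping toward NW (azimuth ≈ 314°).

39.8°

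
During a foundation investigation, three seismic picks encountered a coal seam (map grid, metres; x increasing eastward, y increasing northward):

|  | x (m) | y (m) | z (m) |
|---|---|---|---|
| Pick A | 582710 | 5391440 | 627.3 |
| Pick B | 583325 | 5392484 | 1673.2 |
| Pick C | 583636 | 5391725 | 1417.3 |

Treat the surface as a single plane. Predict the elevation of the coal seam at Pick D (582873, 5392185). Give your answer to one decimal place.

Let the plane be z = a·x + b·y + c.
Pick B−Pick A: 615a + 1044b = 1045.9;  Pick C−Pick A: 926a + 285b = 790.
Solving gives a = 0.665444256, b = 0.609819715.
Then c = 627.3 − a·582710 − b·5391440 = −3674940.13.
At (582873, 5392185): z = 387869.5 + 3288260.7 − 3674940.13 = 1190.1 m.

1190.1 m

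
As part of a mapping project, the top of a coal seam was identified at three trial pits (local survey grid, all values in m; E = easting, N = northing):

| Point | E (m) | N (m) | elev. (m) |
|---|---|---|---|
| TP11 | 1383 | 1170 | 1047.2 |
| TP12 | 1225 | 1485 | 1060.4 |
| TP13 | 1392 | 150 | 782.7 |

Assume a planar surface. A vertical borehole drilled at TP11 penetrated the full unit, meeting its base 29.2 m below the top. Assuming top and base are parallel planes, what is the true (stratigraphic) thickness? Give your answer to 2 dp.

Let the plane be z = a·E + b·N + c.
TP12−TP11: −158a + 315b = 13.2;  TP13−TP11: 9a − 1020b = −264.5.
Solving gives a = 0.44120, b = 0.26321.
|∇z| = √(a²+b²) = 0.51375, so dip δ = arctan(0.51375) = 27.19°.
True thickness = vertical thickness × cos δ = 29.2 × cos 27.19° = 25.97 m.

25.97 m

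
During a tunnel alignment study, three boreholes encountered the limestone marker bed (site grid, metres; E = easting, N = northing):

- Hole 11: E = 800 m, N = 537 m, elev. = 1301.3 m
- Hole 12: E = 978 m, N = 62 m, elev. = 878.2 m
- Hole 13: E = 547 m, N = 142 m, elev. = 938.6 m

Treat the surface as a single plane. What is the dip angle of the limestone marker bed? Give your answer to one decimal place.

42.0°

Two edge vectors: Hole 11→Hole 12 = (178, -475, -423.1), Hole 11→Hole 13 = (-253, -395, -362.7).
Normal n = (Hole 11→Hole 12) × (Hole 11→Hole 13) = (5158, 171604.9, -190485).
So ∂z/∂E = −n_x/n_z = 0.02708 and ∂z/∂N = −n_y/n_z = 0.90088.
Gradient magnitude |∇z| = √(a² + b²) = √(0.00073 + 0.81159) = 0.90129.
True dip = arctan(0.90129) = 42.0°, dipping toward S (azimuth ≈ 182°).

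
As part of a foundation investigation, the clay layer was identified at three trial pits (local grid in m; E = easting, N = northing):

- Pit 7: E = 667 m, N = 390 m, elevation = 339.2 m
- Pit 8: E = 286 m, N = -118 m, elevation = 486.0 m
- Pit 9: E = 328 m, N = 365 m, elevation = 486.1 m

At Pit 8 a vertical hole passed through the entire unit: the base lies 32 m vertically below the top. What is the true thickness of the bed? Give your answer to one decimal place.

Let the plane be z = a·E + b·N + c.
Pit 8−Pit 7: −381a − 508b = 146.8;  Pit 9−Pit 7: −339a − 25b = 146.9.
Solving gives a = −0.43615, b = 0.03813.
|∇z| = √(a²+b²) = 0.43781, so dip δ = arctan(0.43781) = 23.64°.
True thickness = vertical thickness × cos δ = 32 × cos 23.64° = 29.3 m.

29.3 m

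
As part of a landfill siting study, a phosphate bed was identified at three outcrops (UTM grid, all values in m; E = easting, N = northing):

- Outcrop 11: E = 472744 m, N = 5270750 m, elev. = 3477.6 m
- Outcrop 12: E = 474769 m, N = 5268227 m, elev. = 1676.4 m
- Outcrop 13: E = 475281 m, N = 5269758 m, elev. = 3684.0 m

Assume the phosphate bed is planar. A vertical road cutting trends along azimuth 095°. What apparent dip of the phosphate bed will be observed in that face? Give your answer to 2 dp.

23.00°

Let the plane be z = a·E + b·N + c.
Outcrop 12−Outcrop 11: 2025a − 2523b = −1801.2;  Outcrop 13−Outcrop 11: 2537a − 992b = 206.4.
Solving gives a = 0.52539, b = 1.13560.
Unit vector along 095° is (sin 95°, cos 95°) = (0.9962, -0.0872).
Slope in that direction = a·(0.9962) + b·(-0.0872) = 0.42442.
Apparent dip = arctan|0.42442| = 23.00° (true dip is 51.4°, so apparent ≤ true as expected).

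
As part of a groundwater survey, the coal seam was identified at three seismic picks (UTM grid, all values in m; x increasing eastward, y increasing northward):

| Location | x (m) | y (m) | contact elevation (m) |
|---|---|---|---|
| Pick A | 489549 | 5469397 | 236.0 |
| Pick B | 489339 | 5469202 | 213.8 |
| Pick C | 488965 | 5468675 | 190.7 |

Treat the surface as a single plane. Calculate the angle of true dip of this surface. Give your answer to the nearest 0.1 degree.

11.9°

Two edge vectors: Pick A→Pick B = (-210, -195, -22.2), Pick A→Pick C = (-584, -722, -45.3).
Normal n = (Pick A→Pick B) × (Pick A→Pick C) = (-7194.9, 3451.8, 37740).
So ∂z/∂x = −n_x/n_z = 0.19064 and ∂z/∂y = −n_y/n_z = −0.09146.
Gradient magnitude |∇z| = √(a² + b²) = √(0.03635 + 0.00837) = 0.21145.
True dip = arctan(0.21145) = 11.9°, dipping toward WNW (azimuth ≈ 296°).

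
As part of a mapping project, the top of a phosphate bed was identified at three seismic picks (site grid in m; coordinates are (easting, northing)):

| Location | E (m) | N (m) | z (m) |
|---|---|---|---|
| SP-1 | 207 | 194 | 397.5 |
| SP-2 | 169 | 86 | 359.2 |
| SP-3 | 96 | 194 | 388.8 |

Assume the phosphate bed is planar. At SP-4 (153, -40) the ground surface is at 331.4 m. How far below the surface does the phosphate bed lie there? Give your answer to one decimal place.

Let the plane be z = a·E + b·N + c.
SP-2−SP-1: −38a − 108b = −38.3;  SP-3−SP-1: −111a + 0b = −8.7.
Solving gives a = 0.07838, b = 0.32705.
Then c = 397.5 − a·207 − b·194 = 317.83.
At (153, -40): z_contact = 11.99 − 13.08 + 317.83 = 316.74 m.
Depth below ground = 331.4 − 316.74 = 14.7 m.

14.7 m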